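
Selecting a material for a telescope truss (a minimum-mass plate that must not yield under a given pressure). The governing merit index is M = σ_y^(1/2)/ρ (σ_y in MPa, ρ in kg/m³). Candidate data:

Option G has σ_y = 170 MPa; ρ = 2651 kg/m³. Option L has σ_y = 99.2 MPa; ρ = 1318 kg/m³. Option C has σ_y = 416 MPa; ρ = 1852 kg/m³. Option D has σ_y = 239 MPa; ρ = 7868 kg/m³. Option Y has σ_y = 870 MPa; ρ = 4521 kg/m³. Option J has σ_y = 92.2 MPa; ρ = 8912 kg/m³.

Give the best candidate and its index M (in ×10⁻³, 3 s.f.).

Per-candidate index values:
  option C: M = 11.0×10⁻³
  option L: M = 7.56×10⁻³
  option Y: M = 6.52×10⁻³
  option G: M = 4.92×10⁻³
  option D: M = 1.96×10⁻³
  option J: M = 1.08×10⁻³
The maximum is for option C.

option C, M = 11.0×10⁻³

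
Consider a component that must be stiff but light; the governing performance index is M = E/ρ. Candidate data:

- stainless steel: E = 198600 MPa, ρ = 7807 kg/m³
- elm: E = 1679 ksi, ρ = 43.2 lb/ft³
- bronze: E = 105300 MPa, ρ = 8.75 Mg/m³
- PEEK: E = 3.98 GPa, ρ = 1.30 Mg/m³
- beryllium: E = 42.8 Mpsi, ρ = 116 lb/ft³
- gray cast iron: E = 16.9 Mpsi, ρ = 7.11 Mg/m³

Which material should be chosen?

beryllium

Putting every candidate on a common basis:
  stainless steel: E = 198.6 GPa, ρ = 7807 kg/m³
  elm: E = 11.58 GPa, ρ = 692.0 kg/m³
  bronze: E = 105.3 GPa, ρ = 8750 kg/m³
  PEEK: E = 3.980 GPa, ρ = 1300 kg/m³
  beryllium: E = 295.1 GPa, ρ = 1858 kg/m³
  gray cast iron: E = 116.5 GPa, ρ = 7110 kg/m³
  beryllium: M = 159 MN·m/kg
  stainless steel: M = 25.4 MN·m/kg
  elm: M = 16.7 MN·m/kg
  gray cast iron: M = 16.4 MN·m/kg
  bronze: M = 12.0 MN·m/kg
  PEEK: M = 3.06 MN·m/kg
Beryllium has the largest M.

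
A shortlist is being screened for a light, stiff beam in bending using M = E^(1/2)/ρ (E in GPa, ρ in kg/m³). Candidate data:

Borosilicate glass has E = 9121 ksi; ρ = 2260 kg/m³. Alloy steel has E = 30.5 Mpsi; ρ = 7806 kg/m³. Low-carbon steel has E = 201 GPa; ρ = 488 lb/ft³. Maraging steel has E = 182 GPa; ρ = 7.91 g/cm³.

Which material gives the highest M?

After converting to SI:
  borosilicate glass: E = 62.89 GPa, ρ = 2260 kg/m³
  alloy steel: E = 210.3 GPa, ρ = 7806 kg/m³
  low-carbon steel: E = 201.0 GPa, ρ = 7817 kg/m³
  maraging steel: E = 182.0 GPa, ρ = 7910 kg/m³
  borosilicate glass: M = 3.51×10⁻³
  alloy steel: M = 1.86×10⁻³
  low-carbon steel: M = 1.81×10⁻³
  maraging steel: M = 1.71×10⁻³
Highest index: borosilicate glass.

borosilicate glass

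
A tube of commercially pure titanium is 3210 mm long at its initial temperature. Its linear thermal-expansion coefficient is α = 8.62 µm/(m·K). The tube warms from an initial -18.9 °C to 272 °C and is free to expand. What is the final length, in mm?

3218.0 mm

ΔT = 272 − (-18.9) = 290.9 K.
ΔL = α·L₀·ΔT = 8.62×10⁻⁶ × 3210 mm × 290.9 K = 8.05 mm.
L = L₀ + ΔL = 3210 + 8.05 = 3218.0 mm.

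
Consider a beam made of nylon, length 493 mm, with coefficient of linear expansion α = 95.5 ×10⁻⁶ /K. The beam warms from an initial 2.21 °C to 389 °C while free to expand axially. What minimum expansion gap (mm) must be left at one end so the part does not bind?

ΔT = 389 − 2.21 = 386.8 K.
ΔL = α·L₀·ΔT = 95.5×10⁻⁶ × 493 mm × 386.8 K = 18.2 mm.

18.2 mm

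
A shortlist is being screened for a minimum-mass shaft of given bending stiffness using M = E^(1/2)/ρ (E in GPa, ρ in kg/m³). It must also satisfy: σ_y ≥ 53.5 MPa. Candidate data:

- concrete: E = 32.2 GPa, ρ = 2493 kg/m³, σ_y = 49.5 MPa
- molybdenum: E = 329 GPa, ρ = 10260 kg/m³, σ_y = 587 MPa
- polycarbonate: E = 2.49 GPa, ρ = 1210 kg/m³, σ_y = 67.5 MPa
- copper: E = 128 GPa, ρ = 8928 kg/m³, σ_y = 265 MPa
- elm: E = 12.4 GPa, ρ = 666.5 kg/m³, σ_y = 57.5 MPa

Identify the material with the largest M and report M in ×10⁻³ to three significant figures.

elm, M = 5.28×10⁻³

Screen on constraints: σ_y ≥ 53.5 MPa. Survivors: molybdenum, polycarbonate, copper, elm.
Per-candidate index values:
  elm: M = 5.28×10⁻³
  molybdenum: M = 1.77×10⁻³
  polycarbonate: M = 1.30×10⁻³
  copper: M = 1.27×10⁻³
The maximum is for elm.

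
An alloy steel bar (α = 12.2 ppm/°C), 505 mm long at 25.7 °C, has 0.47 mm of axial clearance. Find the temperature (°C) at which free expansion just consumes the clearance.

α·L₀·ΔT = 0.47 mm ⇒ ΔT = 0.47 / (12.2×10⁻⁶ × 505.0) = 76.29 K.
T = 25.7 + 76.29 = 102.0 °C.

102 °C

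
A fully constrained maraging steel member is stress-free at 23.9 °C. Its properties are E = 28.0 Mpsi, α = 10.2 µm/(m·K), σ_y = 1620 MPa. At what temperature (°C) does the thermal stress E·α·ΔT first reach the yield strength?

E = 28.0 Mpsi = 193.1 GPa.
E·α·ΔT = 1620 MPa ⇒ ΔT = 1620 / (193.1×10³ × 10.2×10⁻⁶) = 822.7 K.
T = 23.9 + 822.7 = 846.6 °C.

847 °C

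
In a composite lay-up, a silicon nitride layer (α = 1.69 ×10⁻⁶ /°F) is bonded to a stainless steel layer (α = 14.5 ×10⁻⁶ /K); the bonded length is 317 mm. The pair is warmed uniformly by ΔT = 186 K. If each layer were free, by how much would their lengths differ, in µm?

silicon nitride: α = 1.69×10⁻⁶/°F × 9/5 = 3.04×10⁻⁶/K.
Δα = |3.04 − 14.5|×10⁻⁶/K = 11.5×10⁻⁶/K.
ΔL_mismatch = Δα·L·ΔT = 11.5×10⁻⁶ × 317.0 mm × 186.0 K = 676 µm.

676 µm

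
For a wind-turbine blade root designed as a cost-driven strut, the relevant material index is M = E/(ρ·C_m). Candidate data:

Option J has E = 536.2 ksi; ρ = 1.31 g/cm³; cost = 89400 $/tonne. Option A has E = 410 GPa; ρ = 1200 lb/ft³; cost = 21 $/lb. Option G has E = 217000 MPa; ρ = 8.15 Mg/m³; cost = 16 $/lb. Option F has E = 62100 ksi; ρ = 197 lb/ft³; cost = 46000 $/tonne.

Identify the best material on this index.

option F

Putting every candidate on a common basis:
  option J: E = 3.697 GPa, ρ = 1310 kg/m³, cost = 89.40 $/kg
  option A: E = 410.0 GPa, ρ = 19220 kg/m³, cost = 46.30 $/kg
  option G: E = 217.0 GPa, ρ = 8150 kg/m³, cost = 35.27 $/kg
  option F: E = 428.2 GPa, ρ = 3156 kg/m³, cost = 46.00 $/kg
  option F: M = 2.95 MN·m per $
  option G: M = 0.755 MN·m per $
  option A: M = 0.461 MN·m per $
  option J: M = 0.0316 MN·m per $
Highest index: option F.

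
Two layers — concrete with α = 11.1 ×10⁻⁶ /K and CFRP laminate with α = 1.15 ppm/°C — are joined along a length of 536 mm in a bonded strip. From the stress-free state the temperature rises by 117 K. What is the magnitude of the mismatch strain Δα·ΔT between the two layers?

1.16×10⁻³

Δα = |11.1 − 1.15|×10⁻⁶/K = 9.95×10⁻⁶/K.
Mismatch strain = Δα·ΔT = 9.95×10⁻⁶ × 117.0 = 1.16×10⁻³.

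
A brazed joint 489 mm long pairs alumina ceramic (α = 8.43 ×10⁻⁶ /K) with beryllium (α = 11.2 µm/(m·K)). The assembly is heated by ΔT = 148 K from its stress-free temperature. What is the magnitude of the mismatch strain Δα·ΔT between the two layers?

4.10×10⁻⁴

Δα = |8.43 − 11.2|×10⁻⁶/K = 2.77×10⁻⁶/K.
Mismatch strain = Δα·ΔT = 2.77×10⁻⁶ × 148.0 = 4.10×10⁻⁴.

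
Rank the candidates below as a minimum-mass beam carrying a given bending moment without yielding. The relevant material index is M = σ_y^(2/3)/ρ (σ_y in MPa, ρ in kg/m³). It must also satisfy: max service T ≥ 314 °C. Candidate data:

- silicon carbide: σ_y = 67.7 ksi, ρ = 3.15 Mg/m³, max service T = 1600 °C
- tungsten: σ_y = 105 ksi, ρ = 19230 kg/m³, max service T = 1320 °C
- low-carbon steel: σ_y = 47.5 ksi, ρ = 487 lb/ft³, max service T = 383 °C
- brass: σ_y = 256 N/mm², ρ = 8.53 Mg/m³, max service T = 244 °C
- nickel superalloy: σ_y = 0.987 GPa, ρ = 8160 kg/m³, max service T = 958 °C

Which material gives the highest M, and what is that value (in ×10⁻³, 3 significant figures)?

silicon carbide, M = 19.1×10⁻³

Screen on constraints: max service T ≥ 314 °C. Survivors: silicon carbide, tungsten, low-carbon steel, nickel superalloy.
Normalizing units and computing the index:
  silicon carbide: σ_y = 466.8 MPa, ρ = 3150 kg/m³
  tungsten: σ_y = 723.9 MPa, ρ = 19230 kg/m³
  low-carbon steel: σ_y = 327.5 MPa, ρ = 7801 kg/m³
  nickel superalloy: σ_y = 987.0 MPa, ρ = 8160 kg/m³
  silicon carbide: M = 19.1×10⁻³
  nickel superalloy: M = 12.1×10⁻³
  low-carbon steel: M = 6.09×10⁻³
  tungsten: M = 4.19×10⁻³
Silicon carbide ranks first.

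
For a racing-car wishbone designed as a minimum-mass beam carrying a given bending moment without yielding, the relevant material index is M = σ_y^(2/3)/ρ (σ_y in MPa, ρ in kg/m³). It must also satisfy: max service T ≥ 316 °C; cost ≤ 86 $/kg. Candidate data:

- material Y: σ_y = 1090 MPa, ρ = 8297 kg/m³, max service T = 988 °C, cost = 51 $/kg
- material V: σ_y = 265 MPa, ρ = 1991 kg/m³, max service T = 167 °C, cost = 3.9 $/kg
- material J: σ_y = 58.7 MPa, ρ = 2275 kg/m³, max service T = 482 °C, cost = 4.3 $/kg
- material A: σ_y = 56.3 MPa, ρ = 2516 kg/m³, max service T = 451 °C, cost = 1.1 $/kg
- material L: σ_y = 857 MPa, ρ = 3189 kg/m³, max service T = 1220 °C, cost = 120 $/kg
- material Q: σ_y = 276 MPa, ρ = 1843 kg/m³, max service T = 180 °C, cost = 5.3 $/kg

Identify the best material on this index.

Screen on constraints: max service T ≥ 316 °C; cost ≤ 86 $/kg. Survivors: material Y, material J, material A.
Per-candidate index values:
  material Y: M = 12.8×10⁻³
  material J: M = 6.64×10⁻³
  material A: M = 5.84×10⁻³
Highest index: material Y.

material Y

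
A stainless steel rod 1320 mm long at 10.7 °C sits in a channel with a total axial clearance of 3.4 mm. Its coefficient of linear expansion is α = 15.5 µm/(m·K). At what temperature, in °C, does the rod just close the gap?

177 °C

α·L₀·ΔT = 3.4 mm ⇒ ΔT = 3.4 / (15.5×10⁻⁶ × 1320.0) = 166.2 K.
T = 10.7 + 166.2 = 176.9 °C.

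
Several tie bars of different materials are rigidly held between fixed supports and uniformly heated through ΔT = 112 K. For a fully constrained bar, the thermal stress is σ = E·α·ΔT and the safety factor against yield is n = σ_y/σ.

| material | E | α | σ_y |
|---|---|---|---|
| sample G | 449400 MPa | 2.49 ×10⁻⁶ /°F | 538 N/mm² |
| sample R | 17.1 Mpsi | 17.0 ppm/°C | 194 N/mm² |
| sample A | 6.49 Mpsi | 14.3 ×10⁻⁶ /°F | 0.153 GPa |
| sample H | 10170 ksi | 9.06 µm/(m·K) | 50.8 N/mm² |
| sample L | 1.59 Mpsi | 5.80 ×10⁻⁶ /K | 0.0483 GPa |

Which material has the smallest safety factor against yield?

In consistent units (E in GPa, α in ×10⁻⁶/K, σ_y in MPa):
  sample G: E = 449.4, α = 4.48, σ_y = 538.0 → σ = 226 MPa, n = 2.38
  sample R: E = 117.9, α = 17.0, σ_y = 194.0 → σ = 224 MPa, n = 0.864
  sample A: E = 44.75, α = 25.7, σ_y = 153.0 → σ = 129 MPa, n = 1.19
  sample H: E = 70.12, α = 9.06, σ_y = 50.80 → σ = 71.2 MPa, n = 0.714
  sample L: E = 10.96, α = 5.80, σ_y = 48.30 → σ = 7.12 MPa, n = 6.78
Smallest n: sample H with n = 0.714.

sample H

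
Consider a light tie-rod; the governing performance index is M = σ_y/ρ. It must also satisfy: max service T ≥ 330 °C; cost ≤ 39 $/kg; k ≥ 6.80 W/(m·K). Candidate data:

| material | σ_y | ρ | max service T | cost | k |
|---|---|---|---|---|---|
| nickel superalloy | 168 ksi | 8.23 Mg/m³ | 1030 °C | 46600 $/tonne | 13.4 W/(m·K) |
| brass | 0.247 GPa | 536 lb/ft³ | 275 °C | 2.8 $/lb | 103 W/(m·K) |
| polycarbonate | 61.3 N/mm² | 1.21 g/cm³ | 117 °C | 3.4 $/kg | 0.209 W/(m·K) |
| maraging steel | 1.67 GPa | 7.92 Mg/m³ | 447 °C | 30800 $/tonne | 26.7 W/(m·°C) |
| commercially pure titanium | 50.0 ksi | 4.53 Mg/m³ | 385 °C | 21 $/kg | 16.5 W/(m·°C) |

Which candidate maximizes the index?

maraging steel

Screen on constraints: max service T ≥ 330 °C; cost ≤ 39 $/kg; k ≥ 6.80 W/(m·K). Survivors: maraging steel, commercially pure titanium.
Putting every candidate on a common basis:
  maraging steel: σ_y = 1670 MPa, ρ = 7920 kg/m³
  commercially pure titanium: σ_y = 344.7 MPa, ρ = 4530 kg/m³
  maraging steel: M = 211 kN·m/kg
  commercially pure titanium: M = 76.1 kN·m/kg
Maraging steel ranks first.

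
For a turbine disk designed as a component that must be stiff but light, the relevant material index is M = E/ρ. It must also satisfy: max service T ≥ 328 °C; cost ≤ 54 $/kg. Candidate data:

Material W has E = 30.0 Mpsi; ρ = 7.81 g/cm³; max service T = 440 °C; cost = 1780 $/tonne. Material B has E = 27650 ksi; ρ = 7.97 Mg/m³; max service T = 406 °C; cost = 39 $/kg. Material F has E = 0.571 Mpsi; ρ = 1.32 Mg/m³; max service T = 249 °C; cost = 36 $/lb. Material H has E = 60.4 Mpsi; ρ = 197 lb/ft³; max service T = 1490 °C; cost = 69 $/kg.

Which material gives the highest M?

material W

Screen on constraints: max service T ≥ 328 °C; cost ≤ 54 $/kg. Survivors: material W, material B.
After converting to SI:
  material W: E = 206.8 GPa, ρ = 7810 kg/m³
  material B: E = 190.6 GPa, ρ = 7970 kg/m³
  material W: M = 26.5 MN·m/kg
  material B: M = 23.9 MN·m/kg
Material W ranks first.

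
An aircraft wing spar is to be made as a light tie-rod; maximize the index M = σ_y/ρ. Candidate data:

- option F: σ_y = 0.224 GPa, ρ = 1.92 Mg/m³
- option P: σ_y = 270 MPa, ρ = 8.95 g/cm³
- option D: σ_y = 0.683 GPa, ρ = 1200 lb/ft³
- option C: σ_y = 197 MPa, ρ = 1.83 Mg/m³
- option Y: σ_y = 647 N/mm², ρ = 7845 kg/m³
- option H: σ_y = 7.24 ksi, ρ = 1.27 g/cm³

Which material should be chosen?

Convert each candidate to consistent units, then evaluate M:
  option F: σ_y = 224.0 MPa, ρ = 1920 kg/m³
  option P: σ_y = 270.0 MPa, ρ = 8950 kg/m³
  option D: σ_y = 683.0 MPa, ρ = 19220 kg/m³
  option C: σ_y = 197.0 MPa, ρ = 1830 kg/m³
  option Y: σ_y = 647.0 MPa, ρ = 7845 kg/m³
  option H: σ_y = 49.92 MPa, ρ = 1270 kg/m³
  option F: M = 117 kN·m/kg
  option C: M = 108 kN·m/kg
  option Y: M = 82.5 kN·m/kg
  option H: M = 39.3 kN·m/kg
  option D: M = 35.5 kN·m/kg
  option P: M = 30.2 kN·m/kg
The maximum is for option F.

option F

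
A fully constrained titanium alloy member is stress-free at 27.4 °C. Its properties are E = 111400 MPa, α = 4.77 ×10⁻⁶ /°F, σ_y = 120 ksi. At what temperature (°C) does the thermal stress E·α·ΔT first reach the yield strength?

E = 111400 MPa = 111.4 GPa.
α = 4.77×10⁻⁶/°F × 9/5 = 8.59×10⁻⁶/K.
σ_y = 120 ksi = 827.4 MPa.
E·α·ΔT = 827.4 MPa ⇒ ΔT = 827.4 / (111.4×10³ × 8.59×10⁻⁶) = 865.0 K.
T = 27.4 + 865.0 = 892.4 °C.

892 °C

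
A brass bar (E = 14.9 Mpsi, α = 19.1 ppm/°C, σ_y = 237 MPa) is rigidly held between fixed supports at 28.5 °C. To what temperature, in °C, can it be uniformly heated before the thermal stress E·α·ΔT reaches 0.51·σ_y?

90.1 °C

E = 14.9 Mpsi = 102.7 GPa.
E·α·ΔT = 120.9 MPa ⇒ ΔT = 120.9 / (102.7×10³ × 19.1×10⁻⁶) = 61.60 K.
T = 28.5 + 61.60 = 90.10 °C.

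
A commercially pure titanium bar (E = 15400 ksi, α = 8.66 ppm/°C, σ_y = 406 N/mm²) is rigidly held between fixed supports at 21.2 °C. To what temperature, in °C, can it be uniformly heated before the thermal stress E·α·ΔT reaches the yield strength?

E = 15400 ksi = 106.2 GPa.
σ_y = 406 N/mm² = 406.0 MPa.
E·α·ΔT = 406.0 MPa ⇒ ΔT = 406.0 / (106.2×10³ × 8.66×10⁻⁶) = 441.5 K.
T = 21.2 + 441.5 = 462.7 °C.

463 °C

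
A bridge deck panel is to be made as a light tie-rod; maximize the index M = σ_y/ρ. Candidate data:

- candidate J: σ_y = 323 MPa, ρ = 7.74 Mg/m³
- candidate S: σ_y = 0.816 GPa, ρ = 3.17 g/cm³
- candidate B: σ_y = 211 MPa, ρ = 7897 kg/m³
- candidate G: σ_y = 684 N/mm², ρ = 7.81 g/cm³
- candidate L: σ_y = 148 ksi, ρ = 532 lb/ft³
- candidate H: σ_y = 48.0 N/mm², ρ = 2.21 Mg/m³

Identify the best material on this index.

candidate S

In SI units:
  candidate J: σ_y = 323.0 MPa, ρ = 7740 kg/m³
  candidate S: σ_y = 816.0 MPa, ρ = 3170 kg/m³
  candidate B: σ_y = 211.0 MPa, ρ = 7897 kg/m³
  candidate G: σ_y = 684.0 MPa, ρ = 7810 kg/m³
  candidate L: σ_y = 1020 MPa, ρ = 8522 kg/m³
  candidate H: σ_y = 48.00 MPa, ρ = 2210 kg/m³
  candidate S: M = 257 kN·m/kg
  candidate L: M = 120 kN·m/kg
  candidate G: M = 87.6 kN·m/kg
  candidate J: M = 41.7 kN·m/kg
  candidate B: M = 26.7 kN·m/kg
  candidate H: M = 21.7 kN·m/kg
The maximum is for candidate S.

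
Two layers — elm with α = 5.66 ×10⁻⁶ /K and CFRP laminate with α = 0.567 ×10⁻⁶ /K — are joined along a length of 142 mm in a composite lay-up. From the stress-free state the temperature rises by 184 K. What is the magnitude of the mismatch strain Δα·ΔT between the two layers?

Δα = |5.66 − 0.567|×10⁻⁶/K = 5.09×10⁻⁶/K.
Mismatch strain = Δα·ΔT = 5.09×10⁻⁶ × 184.0 = 9.37×10⁻⁴.

9.37×10⁻⁴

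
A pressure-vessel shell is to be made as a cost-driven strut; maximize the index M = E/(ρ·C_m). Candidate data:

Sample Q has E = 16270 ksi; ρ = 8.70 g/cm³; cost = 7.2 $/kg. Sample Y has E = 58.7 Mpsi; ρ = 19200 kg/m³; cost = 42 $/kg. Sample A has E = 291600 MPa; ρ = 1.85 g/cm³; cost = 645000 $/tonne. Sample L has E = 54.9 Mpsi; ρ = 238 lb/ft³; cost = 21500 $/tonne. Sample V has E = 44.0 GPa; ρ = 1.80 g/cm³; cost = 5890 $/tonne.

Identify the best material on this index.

sample L

In SI units:
  sample Q: E = 112.2 GPa, ρ = 8700 kg/m³, cost = 7.200 $/kg
  sample Y: E = 404.7 GPa, ρ = 19200 kg/m³, cost = 42.00 $/kg
  sample A: E = 291.6 GPa, ρ = 1850 kg/m³, cost = 645.0 $/kg
  sample L: E = 378.5 GPa, ρ = 3812 kg/m³, cost = 21.50 $/kg
  sample V: E = 44.00 GPa, ρ = 1800 kg/m³, cost = 5.890 $/kg
  sample L: M = 4.62 MN·m per $
  sample V: M = 4.15 MN·m per $
  sample Q: M = 1.79 MN·m per $
  sample Y: M = 0.502 MN·m per $
  sample A: M = 0.244 MN·m per $
Highest index: sample L.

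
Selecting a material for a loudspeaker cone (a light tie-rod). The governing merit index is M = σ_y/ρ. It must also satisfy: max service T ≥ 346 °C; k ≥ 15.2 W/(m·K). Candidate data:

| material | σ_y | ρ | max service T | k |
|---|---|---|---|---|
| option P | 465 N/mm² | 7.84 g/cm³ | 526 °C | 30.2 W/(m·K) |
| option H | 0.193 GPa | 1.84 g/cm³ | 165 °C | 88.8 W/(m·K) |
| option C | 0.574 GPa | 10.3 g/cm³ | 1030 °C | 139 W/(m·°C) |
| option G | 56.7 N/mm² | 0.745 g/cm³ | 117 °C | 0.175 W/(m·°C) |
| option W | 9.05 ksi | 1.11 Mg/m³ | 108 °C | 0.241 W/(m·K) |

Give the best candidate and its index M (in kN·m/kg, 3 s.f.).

Screen on constraints: max service T ≥ 346 °C; k ≥ 15.2 W/(m·K). Survivors: option P, option C.
Convert each candidate to consistent units, then evaluate M:
  option P: σ_y = 465.0 MPa, ρ = 7840 kg/m³
  option C: σ_y = 574.0 MPa, ρ = 10300 kg/m³
  option P: M = 59.3 kN·m/kg
  option C: M = 55.7 kN·m/kg
Highest index: option P.

option P, M = 59.3 kN·m/kg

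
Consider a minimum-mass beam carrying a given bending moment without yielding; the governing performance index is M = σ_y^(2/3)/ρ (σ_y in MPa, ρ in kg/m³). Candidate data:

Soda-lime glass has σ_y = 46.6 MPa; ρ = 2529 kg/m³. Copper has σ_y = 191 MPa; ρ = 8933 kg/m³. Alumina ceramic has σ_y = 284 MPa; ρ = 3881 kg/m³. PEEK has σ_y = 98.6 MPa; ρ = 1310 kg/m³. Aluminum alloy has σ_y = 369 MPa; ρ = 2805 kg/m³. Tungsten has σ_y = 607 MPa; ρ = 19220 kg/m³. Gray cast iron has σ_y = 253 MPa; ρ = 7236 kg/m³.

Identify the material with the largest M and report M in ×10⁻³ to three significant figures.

aluminum alloy, M = 18.3×10⁻³

Computing M directly (units already consistent):
  aluminum alloy: M = 18.3×10⁻³
  PEEK: M = 16.3×10⁻³
  alumina ceramic: M = 11.1×10⁻³
  gray cast iron: M = 5.53×10⁻³
  soda-lime glass: M = 5.12×10⁻³
  tungsten: M = 3.73×10⁻³
  copper: M = 3.71×10⁻³
Aluminum alloy has the largest M.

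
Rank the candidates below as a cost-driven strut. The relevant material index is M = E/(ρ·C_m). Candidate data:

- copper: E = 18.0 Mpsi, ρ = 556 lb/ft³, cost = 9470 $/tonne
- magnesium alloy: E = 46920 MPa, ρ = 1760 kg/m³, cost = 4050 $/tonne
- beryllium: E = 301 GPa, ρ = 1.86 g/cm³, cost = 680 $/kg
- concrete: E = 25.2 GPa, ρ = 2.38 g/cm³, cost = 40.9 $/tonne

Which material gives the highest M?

Putting every candidate on a common basis:
  copper: E = 124.1 GPa, ρ = 8906 kg/m³, cost = 9.470 $/kg
  magnesium alloy: E = 46.92 GPa, ρ = 1760 kg/m³, cost = 4.050 $/kg
  beryllium: E = 301.0 GPa, ρ = 1860 kg/m³, cost = 680.0 $/kg
  concrete: E = 25.20 GPa, ρ = 2380 kg/m³, cost = 0.04090 $/kg
  concrete: M = 259 MN·m per $
  magnesium alloy: M = 6.58 MN·m per $
  copper: M = 1.47 MN·m per $
  beryllium: M = 0.238 MN·m per $
Concrete ranks first.

concrete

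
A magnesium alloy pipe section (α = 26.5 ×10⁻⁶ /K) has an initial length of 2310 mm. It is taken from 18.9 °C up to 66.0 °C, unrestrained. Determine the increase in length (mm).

2.88 mm

ΔT = 66.0 − 18.9 = 47.10 K.
ΔL = α·L₀·ΔT = 26.5×10⁻⁶ × 2310 mm × 47.10 K = 2.88 mm.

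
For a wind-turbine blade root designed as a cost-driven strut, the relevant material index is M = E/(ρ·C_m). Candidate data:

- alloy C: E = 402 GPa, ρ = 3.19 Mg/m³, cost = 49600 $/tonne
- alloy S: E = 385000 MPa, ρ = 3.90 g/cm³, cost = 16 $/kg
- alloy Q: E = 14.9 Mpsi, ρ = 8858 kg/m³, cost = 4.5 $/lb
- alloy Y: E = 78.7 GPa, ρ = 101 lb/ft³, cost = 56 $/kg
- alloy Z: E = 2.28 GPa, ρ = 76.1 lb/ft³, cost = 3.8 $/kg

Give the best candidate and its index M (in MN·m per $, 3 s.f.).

Convert each candidate to consistent units, then evaluate M:
  alloy C: E = 402.0 GPa, ρ = 3190 kg/m³, cost = 49.60 $/kg
  alloy S: E = 385.0 GPa, ρ = 3900 kg/m³, cost = 16.00 $/kg
  alloy Q: E = 102.7 GPa, ρ = 8858 kg/m³, cost = 9.921 $/kg
  alloy Y: E = 78.70 GPa, ρ = 1618 kg/m³, cost = 56.00 $/kg
  alloy Z: E = 2.280 GPa, ρ = 1219 kg/m³, cost = 3.800 $/kg
  alloy S: M = 6.17 MN·m per $
  alloy C: M = 2.54 MN·m per $
  alloy Q: M = 1.17 MN·m per $
  alloy Y: M = 0.869 MN·m per $
  alloy Z: M = 0.492 MN·m per $
Highest index: alloy S.

alloy S, M = 6.17 MN·m per $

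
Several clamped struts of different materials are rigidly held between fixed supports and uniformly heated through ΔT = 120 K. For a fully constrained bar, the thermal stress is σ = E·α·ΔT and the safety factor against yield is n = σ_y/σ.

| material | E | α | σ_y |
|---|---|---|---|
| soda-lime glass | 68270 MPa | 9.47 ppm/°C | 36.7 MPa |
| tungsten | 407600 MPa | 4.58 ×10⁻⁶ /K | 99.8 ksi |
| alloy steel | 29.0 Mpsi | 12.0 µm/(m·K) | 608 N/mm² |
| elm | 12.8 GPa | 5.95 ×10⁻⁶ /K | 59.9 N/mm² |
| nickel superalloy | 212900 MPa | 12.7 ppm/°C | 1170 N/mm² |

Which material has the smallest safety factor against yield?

soda-lime glass

With everything in SI (GPa, ×10⁻⁶/K, MPa):
  soda-lime glass: E = 68.27, α = 9.47, σ_y = 36.70 → σ = 77.6 MPa, n = 0.473
  tungsten: E = 407.6, α = 4.58, σ_y = 688.1 → σ = 224 MPa, n = 3.07
  alloy steel: E = 199.9, α = 12.0, σ_y = 608.0 → σ = 288 MPa, n = 2.11
  elm: E = 12.80, α = 5.95, σ_y = 59.90 → σ = 9.14 MPa, n = 6.55
  nickel superalloy: E = 212.9, α = 12.7, σ_y = 1170 → σ = 324 MPa, n = 3.61
The minimum is soda-lime glass at n = 0.473.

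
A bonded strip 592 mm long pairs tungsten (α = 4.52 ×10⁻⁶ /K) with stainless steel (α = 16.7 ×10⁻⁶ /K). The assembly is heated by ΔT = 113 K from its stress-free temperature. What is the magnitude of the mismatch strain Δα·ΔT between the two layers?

Δα = |4.52 − 16.7|×10⁻⁶/K = 12.2×10⁻⁶/K.
Mismatch strain = Δα·ΔT = 12.2×10⁻⁶ × 113.0 = 1.38×10⁻³.

1.38×10⁻³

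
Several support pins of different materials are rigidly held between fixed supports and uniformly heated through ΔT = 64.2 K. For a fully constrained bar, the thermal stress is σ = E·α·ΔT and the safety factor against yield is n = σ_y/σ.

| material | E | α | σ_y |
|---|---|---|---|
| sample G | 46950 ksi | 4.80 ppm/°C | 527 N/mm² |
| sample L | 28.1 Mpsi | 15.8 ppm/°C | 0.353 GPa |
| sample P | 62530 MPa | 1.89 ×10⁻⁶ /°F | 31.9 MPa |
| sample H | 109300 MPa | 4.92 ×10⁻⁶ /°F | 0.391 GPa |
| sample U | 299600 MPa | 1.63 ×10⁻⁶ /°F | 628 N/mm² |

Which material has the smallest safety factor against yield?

With everything in SI (GPa, ×10⁻⁶/K, MPa):
  sample G: E = 323.7, α = 4.80, σ_y = 527.0 → σ = 99.8 MPa, n = 5.28
  sample L: E = 193.7, α = 15.8, σ_y = 353.0 → σ = 197 MPa, n = 1.80
  sample P: E = 62.53, α = 3.40, σ_y = 31.90 → σ = 13.7 MPa, n = 2.34
  sample H: E = 109.3, α = 8.86, σ_y = 391.0 → σ = 62.1 MPa, n = 6.29
  sample U: E = 299.6, α = 2.93, σ_y = 628.0 → σ = 56.4 MPa, n = 11.1
The minimum is sample L at n = 1.80.

sample L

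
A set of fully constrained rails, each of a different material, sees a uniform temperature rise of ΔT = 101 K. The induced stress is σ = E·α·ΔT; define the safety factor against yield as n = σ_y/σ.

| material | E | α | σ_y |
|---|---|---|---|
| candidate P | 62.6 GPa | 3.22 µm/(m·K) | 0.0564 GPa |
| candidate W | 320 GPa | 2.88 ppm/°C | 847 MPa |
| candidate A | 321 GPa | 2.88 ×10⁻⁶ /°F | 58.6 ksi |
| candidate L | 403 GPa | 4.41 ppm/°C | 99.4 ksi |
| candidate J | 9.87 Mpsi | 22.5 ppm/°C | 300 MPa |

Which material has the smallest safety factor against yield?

candidate J

Converting E to GPa, α to ×10⁻⁶/K, σ_y to MPa, then σ and n for each:
  candidate P: E = 62.60, α = 3.22, σ_y = 56.40 → σ = 20.4 MPa, n = 2.77
  candidate W: E = 320.0, α = 2.88, σ_y = 847.0 → σ = 93.1 MPa, n = 9.10
  candidate A: E = 321.0, α = 5.18, σ_y = 404.0 → σ = 168 MPa, n = 2.40
  candidate L: E = 403.0, α = 4.41, σ_y = 685.3 → σ = 180 MPa, n = 3.82
  candidate J: E = 68.05, α = 22.5, σ_y = 300.0 → σ = 155 MPa, n = 1.94
Candidate J has the lowest safety factor, n = 1.94.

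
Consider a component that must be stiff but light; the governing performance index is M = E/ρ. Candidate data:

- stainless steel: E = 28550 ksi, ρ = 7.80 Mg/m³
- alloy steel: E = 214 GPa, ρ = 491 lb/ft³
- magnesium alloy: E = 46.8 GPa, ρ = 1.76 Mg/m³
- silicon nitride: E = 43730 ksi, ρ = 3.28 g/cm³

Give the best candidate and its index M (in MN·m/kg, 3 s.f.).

After converting to SI:
  stainless steel: E = 196.8 GPa, ρ = 7800 kg/m³
  alloy steel: E = 214.0 GPa, ρ = 7865 kg/m³
  magnesium alloy: E = 46.80 GPa, ρ = 1760 kg/m³
  silicon nitride: E = 301.5 GPa, ρ = 3280 kg/m³
  silicon nitride: M = 91.9 MN·m/kg
  alloy steel: M = 27.2 MN·m/kg
  magnesium alloy: M = 26.6 MN·m/kg
  stainless steel: M = 25.2 MN·m/kg
The maximum is for silicon nitride.

silicon nitride, M = 91.9 MN·m/kg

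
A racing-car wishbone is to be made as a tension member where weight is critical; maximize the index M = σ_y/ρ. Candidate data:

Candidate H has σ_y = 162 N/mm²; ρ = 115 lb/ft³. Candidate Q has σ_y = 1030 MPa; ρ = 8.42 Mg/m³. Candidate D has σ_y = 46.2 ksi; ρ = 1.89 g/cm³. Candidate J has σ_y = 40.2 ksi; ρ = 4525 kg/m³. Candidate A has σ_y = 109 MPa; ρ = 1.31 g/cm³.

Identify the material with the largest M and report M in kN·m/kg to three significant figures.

Normalizing units and computing the index:
  candidate H: σ_y = 162.0 MPa, ρ = 1842 kg/m³
  candidate Q: σ_y = 1030 MPa, ρ = 8420 kg/m³
  candidate D: σ_y = 318.5 MPa, ρ = 1890 kg/m³
  candidate J: σ_y = 277.2 MPa, ρ = 4525 kg/m³
  candidate A: σ_y = 109.0 MPa, ρ = 1310 kg/m³
  candidate D: M = 169 kN·m/kg
  candidate Q: M = 122 kN·m/kg
  candidate H: M = 87.9 kN·m/kg
  candidate A: M = 83.2 kN·m/kg
  candidate J: M = 61.3 kN·m/kg
Highest index: candidate D.

candidate D, M = 169 kN·m/kg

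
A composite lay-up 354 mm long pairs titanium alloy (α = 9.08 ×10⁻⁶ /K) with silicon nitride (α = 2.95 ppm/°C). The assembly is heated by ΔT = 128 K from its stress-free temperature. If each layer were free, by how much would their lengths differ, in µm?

Δα = |9.08 − 2.95|×10⁻⁶/K = 6.13×10⁻⁶/K.
ΔL_mismatch = Δα·L·ΔT = 6.13×10⁻⁶ × 354.0 mm × 128.0 K = 278 µm.

278 µm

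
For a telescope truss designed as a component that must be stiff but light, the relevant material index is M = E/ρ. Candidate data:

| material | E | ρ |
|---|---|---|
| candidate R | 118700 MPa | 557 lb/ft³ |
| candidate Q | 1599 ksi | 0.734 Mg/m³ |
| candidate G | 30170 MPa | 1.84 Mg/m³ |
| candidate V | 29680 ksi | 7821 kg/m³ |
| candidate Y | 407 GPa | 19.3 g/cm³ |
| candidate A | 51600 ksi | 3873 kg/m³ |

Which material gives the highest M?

candidate A

In SI units:
  candidate R: E = 118.7 GPa, ρ = 8922 kg/m³
  candidate Q: E = 11.02 GPa, ρ = 734.0 kg/m³
  candidate G: E = 30.17 GPa, ρ = 1840 kg/m³
  candidate V: E = 204.6 GPa, ρ = 7821 kg/m³
  candidate Y: E = 407.0 GPa, ρ = 19300 kg/m³
  candidate A: E = 355.8 GPa, ρ = 3873 kg/m³
  candidate A: M = 91.9 MN·m/kg
  candidate V: M = 26.2 MN·m/kg
  candidate Y: M = 21.1 MN·m/kg
  candidate G: M = 16.4 MN·m/kg
  candidate Q: M = 15.0 MN·m/kg
  candidate R: M = 13.3 MN·m/kg
Highest index: candidate A.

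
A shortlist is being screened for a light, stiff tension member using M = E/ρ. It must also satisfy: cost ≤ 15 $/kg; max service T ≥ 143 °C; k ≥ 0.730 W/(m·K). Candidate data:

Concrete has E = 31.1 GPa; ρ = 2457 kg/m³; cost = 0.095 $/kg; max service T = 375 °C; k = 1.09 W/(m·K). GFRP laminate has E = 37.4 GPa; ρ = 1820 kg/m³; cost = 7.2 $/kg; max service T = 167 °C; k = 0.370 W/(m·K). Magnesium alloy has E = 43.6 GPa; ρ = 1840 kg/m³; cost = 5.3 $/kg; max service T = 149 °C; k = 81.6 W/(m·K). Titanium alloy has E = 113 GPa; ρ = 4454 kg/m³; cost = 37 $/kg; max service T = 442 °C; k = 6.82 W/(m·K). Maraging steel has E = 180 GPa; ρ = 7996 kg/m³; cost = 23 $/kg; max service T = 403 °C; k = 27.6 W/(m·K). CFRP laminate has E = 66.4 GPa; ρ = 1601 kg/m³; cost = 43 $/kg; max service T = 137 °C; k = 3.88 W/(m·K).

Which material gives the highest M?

Screen on constraints: cost ≤ 15 $/kg; max service T ≥ 143 °C; k ≥ 0.730 W/(m·K). Survivors: concrete, magnesium alloy.
Evaluate M for each candidate:
  magnesium alloy: M = 23.7 MN·m/kg
  concrete: M = 12.7 MN·m/kg
The maximum is for magnesium alloy.

magnesium alloy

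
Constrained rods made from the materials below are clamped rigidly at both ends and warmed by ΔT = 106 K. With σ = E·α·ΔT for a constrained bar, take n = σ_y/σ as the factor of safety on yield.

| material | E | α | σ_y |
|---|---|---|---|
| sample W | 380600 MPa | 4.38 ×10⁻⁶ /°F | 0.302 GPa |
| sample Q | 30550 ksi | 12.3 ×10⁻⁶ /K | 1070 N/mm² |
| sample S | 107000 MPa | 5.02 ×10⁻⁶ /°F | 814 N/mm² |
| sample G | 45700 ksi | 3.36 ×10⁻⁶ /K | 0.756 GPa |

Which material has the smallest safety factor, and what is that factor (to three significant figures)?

sample W, n = 0.949

Converting E to GPa, α to ×10⁻⁶/K, σ_y to MPa, then σ and n for each:
  sample W: E = 380.6, α = 7.88, σ_y = 302.0 → σ = 318 MPa, n = 0.949
  sample Q: E = 210.6, α = 12.3, σ_y = 1070 → σ = 275 MPa, n = 3.90
  sample S: E = 107.0, α = 9.04, σ_y = 814.0 → σ = 102 MPa, n = 7.94
  sample G: E = 315.1, α = 3.36, σ_y = 756.0 → σ = 112 MPa, n = 6.74
Sample W has the lowest safety factor, n = 0.949.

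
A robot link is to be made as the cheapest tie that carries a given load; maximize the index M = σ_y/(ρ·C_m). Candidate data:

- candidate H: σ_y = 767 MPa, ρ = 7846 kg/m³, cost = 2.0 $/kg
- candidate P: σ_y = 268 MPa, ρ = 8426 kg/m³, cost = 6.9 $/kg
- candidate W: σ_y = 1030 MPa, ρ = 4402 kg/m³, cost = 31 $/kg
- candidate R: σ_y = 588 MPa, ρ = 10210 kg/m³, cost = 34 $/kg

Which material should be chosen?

Computing M directly (units already consistent):
  candidate H: M = 48.9 kN·m per $
  candidate W: M = 7.55 kN·m per $
  candidate P: M = 4.61 kN·m per $
  candidate R: M = 1.69 kN·m per $
Highest index: candidate H.

candidate H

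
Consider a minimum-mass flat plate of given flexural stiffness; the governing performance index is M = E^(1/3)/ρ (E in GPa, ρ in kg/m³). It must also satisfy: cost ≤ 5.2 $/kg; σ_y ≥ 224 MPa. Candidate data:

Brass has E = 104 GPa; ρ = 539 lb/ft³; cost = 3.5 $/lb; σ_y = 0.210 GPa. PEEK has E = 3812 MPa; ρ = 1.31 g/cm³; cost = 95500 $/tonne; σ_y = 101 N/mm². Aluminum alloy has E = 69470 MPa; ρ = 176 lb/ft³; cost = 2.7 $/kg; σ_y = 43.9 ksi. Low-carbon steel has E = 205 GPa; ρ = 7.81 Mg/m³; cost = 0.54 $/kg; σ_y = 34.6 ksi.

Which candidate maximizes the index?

Screen on constraints: cost ≤ 5.2 $/kg; σ_y ≥ 224 MPa. Survivors: aluminum alloy, low-carbon steel.
After converting to SI:
  aluminum alloy: E = 69.47 GPa, ρ = 2819 kg/m³
  low-carbon steel: E = 205.0 GPa, ρ = 7810 kg/m³
  aluminum alloy: M = 1.46×10⁻³
  low-carbon steel: M = 0.755×10⁻³
Aluminum alloy ranks first.

aluminum alloy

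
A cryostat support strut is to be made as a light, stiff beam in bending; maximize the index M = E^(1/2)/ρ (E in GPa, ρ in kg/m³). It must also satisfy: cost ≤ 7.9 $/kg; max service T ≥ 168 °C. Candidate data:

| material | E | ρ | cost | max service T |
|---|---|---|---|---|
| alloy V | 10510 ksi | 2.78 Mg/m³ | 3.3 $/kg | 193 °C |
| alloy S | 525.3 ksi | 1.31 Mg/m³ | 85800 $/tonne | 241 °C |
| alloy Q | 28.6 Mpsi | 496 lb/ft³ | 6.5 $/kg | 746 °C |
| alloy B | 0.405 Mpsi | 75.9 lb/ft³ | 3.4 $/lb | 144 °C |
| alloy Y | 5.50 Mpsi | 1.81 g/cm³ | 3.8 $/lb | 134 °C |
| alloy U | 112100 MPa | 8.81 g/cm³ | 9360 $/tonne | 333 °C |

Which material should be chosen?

alloy V

Screen on constraints: cost ≤ 7.9 $/kg; max service T ≥ 168 °C. Survivors: alloy V, alloy Q.
Normalizing units and computing the index:
  alloy V: E = 72.46 GPa, ρ = 2780 kg/m³
  alloy Q: E = 197.2 GPa, ρ = 7945 kg/m³
  alloy V: M = 3.06×10⁻³
  alloy Q: M = 1.77×10⁻³
Alloy V ranks first.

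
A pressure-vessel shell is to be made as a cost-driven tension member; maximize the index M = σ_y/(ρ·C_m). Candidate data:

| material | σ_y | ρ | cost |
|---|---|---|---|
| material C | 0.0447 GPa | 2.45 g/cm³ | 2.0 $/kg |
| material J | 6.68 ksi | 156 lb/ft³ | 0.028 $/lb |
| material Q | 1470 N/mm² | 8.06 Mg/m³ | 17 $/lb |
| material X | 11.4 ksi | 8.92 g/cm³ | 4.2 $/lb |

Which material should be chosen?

Convert each candidate to consistent units, then evaluate M:
  material C: σ_y = 44.70 MPa, ρ = 2450 kg/m³, cost = 2.000 $/kg
  material J: σ_y = 46.06 MPa, ρ = 2499 kg/m³, cost = 0.06173 $/kg
  material Q: σ_y = 1470 MPa, ρ = 8060 kg/m³, cost = 37.48 $/kg
  material X: σ_y = 78.60 MPa, ρ = 8920 kg/m³, cost = 9.259 $/kg
  material J: M = 299 kN·m per $
  material C: M = 9.12 kN·m per $
  material Q: M = 4.87 kN·m per $
  material X: M = 0.952 kN·m per $
The maximum is for material J.

material J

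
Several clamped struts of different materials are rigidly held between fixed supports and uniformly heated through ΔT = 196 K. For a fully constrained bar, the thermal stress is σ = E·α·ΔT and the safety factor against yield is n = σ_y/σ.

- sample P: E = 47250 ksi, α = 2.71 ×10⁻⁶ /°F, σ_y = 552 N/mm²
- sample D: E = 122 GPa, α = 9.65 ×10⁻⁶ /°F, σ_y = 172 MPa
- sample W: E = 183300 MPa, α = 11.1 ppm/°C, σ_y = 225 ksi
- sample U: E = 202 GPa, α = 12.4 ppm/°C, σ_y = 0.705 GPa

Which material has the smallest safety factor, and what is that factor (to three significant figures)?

Converting E to GPa, α to ×10⁻⁶/K, σ_y to MPa, then σ and n for each:
  sample P: E = 325.8, α = 4.88, σ_y = 552.0 → σ = 311 MPa, n = 1.77
  sample D: E = 122.0, α = 17.4, σ_y = 172.0 → σ = 415 MPa, n = 0.414
  sample W: E = 183.3, α = 11.1, σ_y = 1551 → σ = 399 MPa, n = 3.89
  sample U: E = 202.0, α = 12.4, σ_y = 705.0 → σ = 491 MPa, n = 1.44
Smallest n: sample D with n = 0.414.

sample D, n = 0.414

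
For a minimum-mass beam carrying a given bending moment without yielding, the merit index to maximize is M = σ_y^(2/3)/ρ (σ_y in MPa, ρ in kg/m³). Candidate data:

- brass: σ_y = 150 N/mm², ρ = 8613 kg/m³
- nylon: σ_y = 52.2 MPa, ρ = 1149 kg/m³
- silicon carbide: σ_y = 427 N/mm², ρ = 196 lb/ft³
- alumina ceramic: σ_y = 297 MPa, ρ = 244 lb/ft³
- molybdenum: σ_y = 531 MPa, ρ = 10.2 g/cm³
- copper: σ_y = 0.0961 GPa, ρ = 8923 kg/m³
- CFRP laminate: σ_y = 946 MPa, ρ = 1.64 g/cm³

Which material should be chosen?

CFRP laminate

After converting to SI:
  brass: σ_y = 150.0 MPa, ρ = 8613 kg/m³
  nylon: σ_y = 52.20 MPa, ρ = 1149 kg/m³
  silicon carbide: σ_y = 427.0 MPa, ρ = 3140 kg/m³
  alumina ceramic: σ_y = 297.0 MPa, ρ = 3909 kg/m³
  molybdenum: σ_y = 531.0 MPa, ρ = 10200 kg/m³
  copper: σ_y = 96.10 MPa, ρ = 8923 kg/m³
  CFRP laminate: σ_y = 946.0 MPa, ρ = 1640 kg/m³
  CFRP laminate: M = 58.8×10⁻³
  silicon carbide: M = 18.1×10⁻³
  nylon: M = 12.2×10⁻³
  alumina ceramic: M = 11.4×10⁻³
  molybdenum: M = 6.43×10⁻³
  brass: M = 3.28×10⁻³
  copper: M = 2.35×10⁻³
The maximum is for CFRP laminate.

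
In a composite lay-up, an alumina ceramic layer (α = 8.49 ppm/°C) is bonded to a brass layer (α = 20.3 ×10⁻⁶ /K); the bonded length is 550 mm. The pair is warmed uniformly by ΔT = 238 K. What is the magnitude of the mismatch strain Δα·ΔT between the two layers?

2.81×10⁻³

Δα = |8.49 − 20.3|×10⁻⁶/K = 11.8×10⁻⁶/K.
Mismatch strain = Δα·ΔT = 11.8×10⁻⁶ × 238.0 = 2.81×10⁻³.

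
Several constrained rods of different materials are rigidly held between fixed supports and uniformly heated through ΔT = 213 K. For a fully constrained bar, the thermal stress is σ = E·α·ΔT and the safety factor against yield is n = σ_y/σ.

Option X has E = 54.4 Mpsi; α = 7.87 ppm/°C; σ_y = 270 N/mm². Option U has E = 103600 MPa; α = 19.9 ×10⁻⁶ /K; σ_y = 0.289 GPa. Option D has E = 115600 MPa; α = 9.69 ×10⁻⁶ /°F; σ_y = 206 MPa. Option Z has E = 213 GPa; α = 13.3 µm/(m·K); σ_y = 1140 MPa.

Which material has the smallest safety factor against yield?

In consistent units (E in GPa, α in ×10⁻⁶/K, σ_y in MPa):
  option X: E = 375.1, α = 7.87, σ_y = 270.0 → σ = 629 MPa, n = 0.429
  option U: E = 103.6, α = 19.9, σ_y = 289.0 → σ = 439 MPa, n = 0.658
  option D: E = 115.6, α = 17.4, σ_y = 206.0 → σ = 429 MPa, n = 0.480
  option Z: E = 213.0, α = 13.3, σ_y = 1140 → σ = 603 MPa, n = 1.89
Option X has the lowest safety factor, n = 0.429.

option X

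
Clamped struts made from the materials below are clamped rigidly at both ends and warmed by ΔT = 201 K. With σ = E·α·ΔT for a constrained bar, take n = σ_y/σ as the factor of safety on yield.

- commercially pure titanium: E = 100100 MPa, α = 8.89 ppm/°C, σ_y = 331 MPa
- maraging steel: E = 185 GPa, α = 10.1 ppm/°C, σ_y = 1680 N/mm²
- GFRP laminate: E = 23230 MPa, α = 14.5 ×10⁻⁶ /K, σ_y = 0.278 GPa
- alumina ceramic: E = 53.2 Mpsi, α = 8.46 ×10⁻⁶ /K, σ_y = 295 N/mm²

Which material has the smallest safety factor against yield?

alumina ceramic

Per material, after unit conversion:
  commercially pure titanium: E = 100.1, α = 8.89, σ_y = 331.0 → σ = 179 MPa, n = 1.85
  maraging steel: E = 185.0, α = 10.1, σ_y = 1680 → σ = 376 MPa, n = 4.47
  GFRP laminate: E = 23.23, α = 14.5, σ_y = 278.0 → σ = 67.7 MPa, n = 4.11
  alumina ceramic: E = 366.8, α = 8.46, σ_y = 295.0 → σ = 624 MPa, n = 0.473
The minimum is alumina ceramic at n = 0.473.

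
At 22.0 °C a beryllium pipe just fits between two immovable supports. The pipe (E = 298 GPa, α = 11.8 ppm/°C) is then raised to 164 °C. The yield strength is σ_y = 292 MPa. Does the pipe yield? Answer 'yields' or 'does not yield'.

yields

ΔT = 142.0 K. Constrained thermal stress σ = E·α·ΔT = 298.0×10³ MPa × 11.8×10⁻⁶ × 142.0 = 499 MPa (compressive).
Compare to σ_y = 292 MPa: σ ≥ σ_y, so it yields.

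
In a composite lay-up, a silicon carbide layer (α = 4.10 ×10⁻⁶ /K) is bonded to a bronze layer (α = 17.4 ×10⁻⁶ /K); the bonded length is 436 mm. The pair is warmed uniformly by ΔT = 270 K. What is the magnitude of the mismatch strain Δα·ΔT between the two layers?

Δα = |4.10 − 17.4|×10⁻⁶/K = 13.3×10⁻⁶/K.
Mismatch strain = Δα·ΔT = 13.3×10⁻⁶ × 270.0 = 3.59×10⁻³.

3.59×10⁻³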